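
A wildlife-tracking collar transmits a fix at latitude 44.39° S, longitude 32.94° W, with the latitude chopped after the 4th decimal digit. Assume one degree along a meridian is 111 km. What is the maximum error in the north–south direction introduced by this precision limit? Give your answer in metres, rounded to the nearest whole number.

Truncating at 4 decimal places can drop up to a full unit in the last place, so the latitude may be off by as much as 0.0001°.
Along the meridian that is 0.0001° × 111000 m/° = 11.1 m.

11 metres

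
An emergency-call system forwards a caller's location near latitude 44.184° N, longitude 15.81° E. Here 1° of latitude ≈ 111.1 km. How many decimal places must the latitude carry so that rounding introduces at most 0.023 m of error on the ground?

7 decimal places

One degree of latitude covers 111100 m.
Rounding to N decimal places gives at most 0.5 × 10⁻ᴺ degrees of error, i.e. 0.5 × 10⁻ᴺ × 111100 m.
Setting 55550 × 10⁻ᴺ ≤ 0.023 gives 10ᴺ ≥ 2.415e+06, i.e. N ≥ 6.38.
At 6 places the error can reach 0.0555 m, but 7 places keeps it to 0.00556 m.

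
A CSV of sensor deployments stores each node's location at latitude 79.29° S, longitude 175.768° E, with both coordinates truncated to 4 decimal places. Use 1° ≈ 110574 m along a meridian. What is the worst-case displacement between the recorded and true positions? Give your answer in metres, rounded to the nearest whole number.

11 metres

Truncating at 4 decimal places can drop up to a full unit in the last place, so each coordinate may be off by as much as 0.0001°.
Latitude error → 0.0001 × 110574 = 11.0574 m along the meridian.
E–W at 79.29°: 0.0001° × 110574 × cos 79.29° = 0.0001 × 110574 × 0.1858 ≈ 2.05489 m.
Combining orthogonally: (11.0574² + 2.05489²)^½ ≈ 11.2467 m.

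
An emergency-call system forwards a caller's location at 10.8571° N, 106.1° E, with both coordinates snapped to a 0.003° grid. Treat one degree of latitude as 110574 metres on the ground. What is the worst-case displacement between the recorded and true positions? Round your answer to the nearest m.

232 m

With a 0.003° grid the true value lies within half a step, ±0.003°/2 = ±0.0015°, of the stored one.
N–S: 0.0015° × 110574 m/° = 165.861 m.
Longitude error → 0.0015 × 110574 × cos 10.8571° = 0.0015 × 110574 × 0.9821 ≈ 162.892 m.
Combining orthogonally: (165.861² + 162.892²)^½ ≈ 232.473 m.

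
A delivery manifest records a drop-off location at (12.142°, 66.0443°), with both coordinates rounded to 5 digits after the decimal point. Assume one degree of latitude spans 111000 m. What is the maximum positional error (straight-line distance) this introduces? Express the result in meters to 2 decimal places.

0.78 meters

Rounding to 5 decimal places leaves each coordinate within ±5e-06° of the true value.
Latitude error → 5e-06 × 111000 = 0.555 m along the meridian.
Longitude error → 5e-06 × 111000 × cos 12.142° = 5e-06 × 111000 × 0.9776 ≈ 0.542584 m.
The two errors are perpendicular, so the maximum displacement is √(0.555² + 0.542584²) ≈ 0.776159 m.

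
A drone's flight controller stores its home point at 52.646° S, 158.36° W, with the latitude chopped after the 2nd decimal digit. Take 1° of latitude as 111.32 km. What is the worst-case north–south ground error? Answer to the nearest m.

Truncating at 2 decimal places can drop up to a full unit in the last place, so the latitude may be off by as much as 0.01°.
North–south distance: 0.01° × 111320 m/° = 1113.2 m.

1113 m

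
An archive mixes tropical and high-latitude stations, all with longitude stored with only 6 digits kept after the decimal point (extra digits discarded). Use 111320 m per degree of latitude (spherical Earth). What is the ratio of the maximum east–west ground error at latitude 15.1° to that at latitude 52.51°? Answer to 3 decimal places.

1.586

Truncating at 6 decimal places can drop up to a full unit in the last place, so the longitude may be off by as much as 1e-06°.
At 15.1°: 1e-06° × 111320 × cos 15.1° = 1e-06 × 111320 × 0.9655 ≈ 0.10748 m.
Error at 52.51° = 1e-06° × 111320 × cos 52.51° ≈ 0.11132 × 0.6086 = 0.067752 m.
The ratio reduces to cos 15.1° / cos 52.51° = 0.9655/0.6086 ≈ 1.5863.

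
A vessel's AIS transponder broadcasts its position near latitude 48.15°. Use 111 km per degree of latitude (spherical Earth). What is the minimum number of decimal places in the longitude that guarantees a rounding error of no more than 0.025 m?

7 decimal places

At 48.15° one degree of longitude covers 111000 × cos 48.15° ≈ 111000 × 0.6672 ≈ 74057.3 m.
N decimal places → at most half a unit in the last place, 0.5 × 10⁻ᴺ° = 74057.3/2 × 10⁻ᴺ m.
Need 0.5 × 74057.3 × 10⁻ᴺ ≤ 0.025 → 10⁻ᴺ ≤ 6.752e-07, so N ≥ 6.17.
N = 6 would give 0.037 m (too coarse); N = 7 gives 0.0037 m ≤ 0.025 m.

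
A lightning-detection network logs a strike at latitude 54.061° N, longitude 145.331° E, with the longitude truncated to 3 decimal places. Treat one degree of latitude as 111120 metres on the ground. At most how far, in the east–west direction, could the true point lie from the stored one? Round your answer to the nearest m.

65 m

Truncating at 3 decimal places can drop up to a full unit in the last place, so the longitude may be off by as much as 0.001°.
One degree of longitude at 54.061° is 111120 × cos 54.061° ≈ 111120 × 0.5869 = 65219 m.
So at most 0.001° × 65219 ≈ 65.219 m east–west.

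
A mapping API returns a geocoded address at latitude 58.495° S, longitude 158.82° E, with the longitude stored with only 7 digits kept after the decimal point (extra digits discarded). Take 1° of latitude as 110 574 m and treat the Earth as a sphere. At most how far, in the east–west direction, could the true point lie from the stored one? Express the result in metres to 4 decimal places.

0.0058 metres

Truncating at 7 decimal places can drop up to a full unit in the last place, so the longitude may be off by as much as 1e-07°.
At latitude 58.495° a degree of longitude spans 110574 m × cos 58.495° = 110574 × 0.5226 ≈ 57783 m.
So at most 1e-07° × 57783 ≈ 0.0057783 m east–west.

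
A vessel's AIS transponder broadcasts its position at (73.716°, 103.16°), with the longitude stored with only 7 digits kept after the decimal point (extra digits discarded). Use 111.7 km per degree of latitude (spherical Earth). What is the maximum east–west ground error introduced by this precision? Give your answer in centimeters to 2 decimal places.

Truncating at 7 decimal places can drop up to a full unit in the last place, so the longitude may be off by as much as 1e-07°.
At latitude 73.716° a degree of longitude spans 111700 m × cos 73.716° = 111700 × 0.2804 ≈ 31320.5 m.
East–west error: 1e-07° × 31320.5 m/° ≈ 0.00313205 m.
That is 0.00313205 m = 0.31321 cm.

0.31 centimeters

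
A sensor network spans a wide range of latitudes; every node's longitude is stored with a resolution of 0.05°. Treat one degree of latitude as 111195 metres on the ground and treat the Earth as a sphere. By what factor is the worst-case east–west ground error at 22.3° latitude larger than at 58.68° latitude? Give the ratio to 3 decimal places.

With a 0.05° grid the true value lies within half a step, ±0.05°/2 = ±0.025°, of the stored one.
At 22.3°: 0.025° × 111195 × cos 22.3° = 0.025 × 111195 × 0.9252 ≈ 2572 m.
Error at 58.68° = 0.025° × 111195 × cos 58.68° ≈ 2779.9 × 0.5198 = 1445 m.
Ratio: 2572 / 1445 = cos 22.3° / cos 58.68° ≈ 1.7799.

1.780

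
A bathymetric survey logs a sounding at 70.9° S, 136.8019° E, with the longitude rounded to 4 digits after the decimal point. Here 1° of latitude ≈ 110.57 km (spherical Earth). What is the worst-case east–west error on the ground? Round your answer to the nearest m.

2 m

Rounding to 4 decimal places leaves the longitude within ±5e-05° of the true value.
At latitude 70.9° a degree of longitude spans 110570 m × cos 70.9° = 110570 × 0.3272 ≈ 36180.5 m.
So at most 5e-05° × 36180.5 ≈ 1.80902 m east–west.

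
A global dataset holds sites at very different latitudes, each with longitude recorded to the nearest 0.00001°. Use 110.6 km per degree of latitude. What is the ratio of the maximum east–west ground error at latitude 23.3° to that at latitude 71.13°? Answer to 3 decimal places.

2.840

Rounding to 5 decimal places leaves the longitude within ±5e-06° of the true value.
At 23.3°: 5e-06° × 110600 × cos 23.3° = 5e-06 × 110600 × 0.9184 ≈ 0.5079 m.
At 71.13°: 5e-06° × 110600 × cos 71.13° = 5e-06 × 110600 × 0.3234 ≈ 0.17885 m.
Ratio: 0.5079 / 0.17885 = cos 23.3° / cos 71.13° ≈ 2.8398.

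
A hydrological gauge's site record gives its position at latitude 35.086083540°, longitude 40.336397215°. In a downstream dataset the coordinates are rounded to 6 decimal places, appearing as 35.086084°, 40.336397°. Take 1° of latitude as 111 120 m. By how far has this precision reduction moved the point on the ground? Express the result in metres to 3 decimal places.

The latitude changed by -0.000000460° and the longitude by +0.000000215°.
North–south shift: -0.000000460 × 111120 = -0.0511152 m.
East–west at this latitude: 0.000000215° × 111120 × cos 35.0861° ≈ 0.000000215 × 90928.3 = 0.0195496 m.
Distance: √(0.0511152² + 0.0195496²) ≈ 0.0547261 m.

0.055 metres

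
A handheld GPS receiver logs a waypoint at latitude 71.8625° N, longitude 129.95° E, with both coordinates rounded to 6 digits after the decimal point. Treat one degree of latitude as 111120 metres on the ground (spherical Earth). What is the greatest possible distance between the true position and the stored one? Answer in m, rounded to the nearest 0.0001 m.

Rounding to 6 decimal places leaves each coordinate within ±5e-07° of the true value.
North–south component: 5e-07° × 111120 = 0.05556 m.
E–W at 71.8625°: 5e-07° × 111120 × cos 71.8625° = 5e-07 × 111120 × 0.3113 ≈ 0.0172957 m.
The two errors are perpendicular, so the maximum displacement is √(0.05556² + 0.0172957²) ≈ 0.0581898 m.

0.0582 m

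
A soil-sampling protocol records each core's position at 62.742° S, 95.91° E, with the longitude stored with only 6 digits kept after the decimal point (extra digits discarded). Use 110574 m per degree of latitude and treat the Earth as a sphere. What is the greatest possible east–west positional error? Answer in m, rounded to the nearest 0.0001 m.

Truncating at 6 decimal places can drop up to a full unit in the last place, so the longitude may be off by as much as 1e-06°.
Parallels shrink by cos φ, so at 62.742° a degree of longitude is 110574 × 0.4580 ≈ 50642.7 m.
Maximum E–W displacement: 1e-06 × 50642.7 = 0.0506427 m.

0.0506 m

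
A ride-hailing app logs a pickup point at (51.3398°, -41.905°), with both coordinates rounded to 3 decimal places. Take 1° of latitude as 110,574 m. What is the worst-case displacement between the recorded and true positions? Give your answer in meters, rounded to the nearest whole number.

Rounding to 3 decimal places leaves each coordinate within ±0.0005° of the true value.
N–S: 0.0005° × 110574 m/° = 55.287 m.
E–W at 51.3398°: 0.0005° × 110574 × cos 51.3398° = 0.0005 × 110574 × 0.6247 ≈ 34.5378 m.
The two errors are perpendicular, so the maximum displacement is √(55.287² + 34.5378²) ≈ 65.1883 m.

65 meters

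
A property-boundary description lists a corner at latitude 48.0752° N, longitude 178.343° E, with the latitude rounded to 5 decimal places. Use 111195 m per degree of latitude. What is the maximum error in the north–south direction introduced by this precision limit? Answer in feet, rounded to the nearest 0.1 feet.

Rounding to 5 decimal places leaves the latitude within ±5e-06° of the true value.
So the N–S error is at most 5e-06 × 111195 = 0.555975 m.
In feet: 0.555975 m ÷ 0.3048 ≈ 1.8241 ft.

1.8 feet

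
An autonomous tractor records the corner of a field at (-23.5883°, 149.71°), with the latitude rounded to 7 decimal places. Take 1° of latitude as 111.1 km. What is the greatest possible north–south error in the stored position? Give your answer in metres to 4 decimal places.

Rounding to 7 decimal places leaves the latitude within ±5e-08° of the true value.
Along the meridian that is 5e-08° × 111100 m/° = 0.005555 m.

0.0056 metres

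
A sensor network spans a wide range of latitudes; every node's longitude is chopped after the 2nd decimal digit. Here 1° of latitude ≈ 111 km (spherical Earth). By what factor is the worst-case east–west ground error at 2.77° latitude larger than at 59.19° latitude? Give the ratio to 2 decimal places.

Truncating at 2 decimal places can drop up to a full unit in the last place, so the longitude may be off by as much as 0.01°.
Error at 2.77° = 0.01° × 111000 × cos 2.77° ≈ 1110 × 0.9988 = 1108.7 m.
Error at 59.19° = 0.01° × 111000 × cos 59.19° ≈ 1110 × 0.5122 = 568.53 m.
The ratio reduces to cos 2.77° / cos 59.19° = 0.9988/0.5122 ≈ 1.9501.

1.95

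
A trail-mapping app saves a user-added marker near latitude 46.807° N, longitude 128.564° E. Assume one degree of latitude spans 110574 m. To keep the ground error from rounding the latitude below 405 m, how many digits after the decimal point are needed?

One degree of latitude covers 110574 m.
N decimal places → at most half a unit in the last place, 0.5 × 10⁻ᴺ° = 110574/2 × 10⁻ᴺ m.
Need 0.5 × 110574 × 10⁻ᴺ ≤ 405 → 10⁻ᴺ ≤ 7.325e-03, so N ≥ 2.14.
So 3 decimal places suffice (55.3 m); 2 would allow up to 553 m.

3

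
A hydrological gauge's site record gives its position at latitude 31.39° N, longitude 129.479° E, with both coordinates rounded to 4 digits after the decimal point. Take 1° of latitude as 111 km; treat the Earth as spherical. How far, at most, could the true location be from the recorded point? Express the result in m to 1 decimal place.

Rounding to 4 decimal places leaves each coordinate within ±5e-05° of the true value.
N–S: 5e-05° × 111000 m/° = 5.55 m.
E–W at 31.39°: 5e-05° × 111000 × cos 31.39° = 5e-05 × 111000 × 0.8536 ≈ 4.73771 m.
Worst case both components are at the extreme and orthogonal: √(5.55² + 4.73771²) ≈ 7.29715 m.

7.3 m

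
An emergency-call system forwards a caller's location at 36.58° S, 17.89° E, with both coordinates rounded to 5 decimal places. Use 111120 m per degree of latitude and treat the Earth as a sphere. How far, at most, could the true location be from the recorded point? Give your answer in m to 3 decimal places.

Rounding to 5 decimal places leaves each coordinate within ±5e-06° of the true value.
N–S: 5e-06° × 111120 m/° = 0.5556 m.
East–west component at 36.58°: 5e-06° × 111120 × cos 36.58° ≈ 5e-06 × 89232.2 ≈ 0.446161 m.
Combining orthogonally: (0.5556² + 0.446161²)^½ ≈ 0.712566 m.

0.713 m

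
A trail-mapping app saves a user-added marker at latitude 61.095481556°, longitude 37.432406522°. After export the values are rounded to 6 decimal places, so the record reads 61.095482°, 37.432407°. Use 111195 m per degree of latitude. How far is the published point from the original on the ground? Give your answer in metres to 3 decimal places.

The latitude changed by -0.000000444° and the longitude by -0.000000478°.
N–S: -0.000000444° × 111195 m/° = -0.0493706 m.
East–west at this latitude: -0.000000478° × 111195 × cos 61.0955° ≈ -0.000000478 × 53746.3 = -0.0256907 m.
Distance: √(0.0493706² + 0.0256907²) ≈ 0.0556549 m.

0.056 metres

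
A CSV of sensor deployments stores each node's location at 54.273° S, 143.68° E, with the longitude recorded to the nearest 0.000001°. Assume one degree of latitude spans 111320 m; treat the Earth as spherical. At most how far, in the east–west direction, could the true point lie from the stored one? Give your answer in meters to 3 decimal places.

0.033 meters

Rounding to 6 decimal places leaves the longitude within ±5e-07° of the true value.
Parallels shrink by cos φ, so at 54.273° a degree of longitude is 111320 × 0.5839 ≈ 65002.4 m.
Maximum E–W displacement: 5e-07 × 65002.4 = 0.0325012 m.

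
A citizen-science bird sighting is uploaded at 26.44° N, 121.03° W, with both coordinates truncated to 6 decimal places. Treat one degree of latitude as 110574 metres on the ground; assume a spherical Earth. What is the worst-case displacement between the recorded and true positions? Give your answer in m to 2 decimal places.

0.15 m

Truncating at 6 decimal places can drop up to a full unit in the last place, so each coordinate may be off by as much as 1e-06°.
North–south component: 1e-06° × 110574 = 0.110574 m.
Longitude error → 1e-06 × 110574 × cos 26.44° = 1e-06 × 110574 × 0.8954 ≈ 0.0990081 m.
Combining orthogonally: (0.110574² + 0.0990081²)^½ ≈ 0.148422 m.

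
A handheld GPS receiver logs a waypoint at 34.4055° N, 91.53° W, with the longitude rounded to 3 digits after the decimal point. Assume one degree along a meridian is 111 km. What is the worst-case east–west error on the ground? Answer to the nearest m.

46 m

Rounding to 3 decimal places leaves the longitude within ±0.0005° of the true value.
At latitude 34.4055° a degree of longitude spans 111000 m × cos 34.4055° = 111000 × 0.8251 ≈ 91581.6 m.
Maximum E–W displacement: 0.0005 × 91581.6 = 45.7908 m.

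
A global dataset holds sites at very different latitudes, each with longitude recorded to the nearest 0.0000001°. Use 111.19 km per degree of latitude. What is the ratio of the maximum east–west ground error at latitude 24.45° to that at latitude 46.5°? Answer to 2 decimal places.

Rounding to 7 decimal places leaves the longitude within ±5e-08° of the true value.
At 24.45°: 5e-08° × 111190 × cos 24.45° = 5e-08 × 111190 × 0.9103 ≈ 0.0050609 m.
At 46.5°: 5e-08° × 111190 × cos 46.5° = 5e-08 × 111190 × 0.6884 ≈ 0.0038269 m.
Ratio: 0.0050609 / 0.0038269 = cos 24.45° / cos 46.5° ≈ 1.3225.

1.32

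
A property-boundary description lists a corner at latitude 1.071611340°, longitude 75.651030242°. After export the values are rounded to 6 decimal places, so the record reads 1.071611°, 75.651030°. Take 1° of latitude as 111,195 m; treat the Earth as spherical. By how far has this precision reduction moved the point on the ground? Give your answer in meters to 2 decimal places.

Δlat = 1.071611340 − 1.071611 = +0.000000340°; Δlon = 75.651030242 − 75.651030 = +0.000000242°.
North–south shift: 0.000000340 × 111195 = 0.0378063 m.
E–W at 1.07161°: 0.000000242° × 111195 × cos 1.07161° = 0.000000242 × 111195 × 0.9998 ≈ 0.0269045 m.
Hypotenuse of the two orthogonal shifts: √(0.0378063² + 0.0269045²) = 0.0464022 m.

0.05 meters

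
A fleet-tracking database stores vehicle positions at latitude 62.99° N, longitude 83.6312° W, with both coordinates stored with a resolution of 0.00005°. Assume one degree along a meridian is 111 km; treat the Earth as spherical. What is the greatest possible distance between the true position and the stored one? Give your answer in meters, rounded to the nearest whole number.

With a 0.00005° grid the true value lies within half a step, ±0.00005°/2 = ±2.5e-05°, of the stored one.
Latitude error → 2.5e-05 × 111000 = 2.775 m along the meridian.
E–W at 62.99°: 2.5e-05° × 111000 × cos 62.99° = 2.5e-05 × 111000 × 0.4541 ≈ 1.26026 m.
The two errors are perpendicular, so the maximum displacement is √(2.775² + 1.26026²) ≈ 3.04776 m.

3 meters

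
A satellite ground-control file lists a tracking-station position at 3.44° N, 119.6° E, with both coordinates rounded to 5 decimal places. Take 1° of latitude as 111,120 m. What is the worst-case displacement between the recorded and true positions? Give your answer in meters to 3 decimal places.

Rounding to 5 decimal places leaves each coordinate within ±5e-06° of the true value.
North–south component: 5e-06° × 111120 = 0.5556 m.
Longitude error → 5e-06 × 111120 × cos 3.44° = 5e-06 × 111120 × 0.9982 ≈ 0.554599 m.
The two errors are perpendicular, so the maximum displacement is √(0.5556² + 0.554599²) ≈ 0.785029 m.

0.785 meters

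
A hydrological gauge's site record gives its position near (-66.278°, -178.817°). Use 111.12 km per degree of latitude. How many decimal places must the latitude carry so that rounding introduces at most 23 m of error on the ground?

One degree of latitude covers 111120 m.
With N decimal places the half-ulp bound is 0.5·10⁻ᴺ°, or 0.5·10⁻ᴺ × 111120 m on the ground.
Setting 55560 × 10⁻ᴺ ≤ 23 gives 10ᴺ ≥ 2416, i.e. N ≥ 3.38.
N = 3 would give 55.6 m (too coarse); N = 4 gives 5.56 m ≤ 23 m.

4 decimal places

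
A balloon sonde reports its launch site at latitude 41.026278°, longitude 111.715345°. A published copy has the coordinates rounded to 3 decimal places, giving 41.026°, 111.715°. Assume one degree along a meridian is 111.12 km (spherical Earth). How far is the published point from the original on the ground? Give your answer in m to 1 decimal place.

42.3 m

The latitude changed by +0.000278° and the longitude by +0.000345°.
North–south shift: 0.000278 × 111120 = 30.8914 m.
E–W at 41.026°: 0.000345° × 111120 × cos 41.026° = 0.000345 × 111120 × 0.7544 ≈ 28.9214 m.
Combined displacement = (30.8914² + 28.9214²)^½ ≈ 42.317 m.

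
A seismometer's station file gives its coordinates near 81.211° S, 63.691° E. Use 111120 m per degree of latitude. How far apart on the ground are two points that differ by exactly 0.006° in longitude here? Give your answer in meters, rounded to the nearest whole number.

One degree of longitude here spans 111120 × cos 81.211° = 111120 × 0.1528 ≈ 16978.7 m; 0.006° of that is 101.872 m.

102 meters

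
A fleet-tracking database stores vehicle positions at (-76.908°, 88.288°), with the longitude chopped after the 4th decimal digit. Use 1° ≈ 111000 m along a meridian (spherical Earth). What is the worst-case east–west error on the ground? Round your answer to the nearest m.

3 m

Truncating at 4 decimal places can drop up to a full unit in the last place, so the longitude may be off by as much as 0.0001°.
Parallels shrink by cos φ, so at 76.908° a degree of longitude is 111000 × 0.2265 ≈ 25143.2 m.
So at most 0.0001° × 25143.2 ≈ 2.51432 m east–west.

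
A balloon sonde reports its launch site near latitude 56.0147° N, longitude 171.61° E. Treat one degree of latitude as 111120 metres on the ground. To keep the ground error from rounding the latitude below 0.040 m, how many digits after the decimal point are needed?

One degree of latitude covers 111120 m.
N decimal places → at most half a unit in the last place, 0.5 × 10⁻ᴺ° = 111120/2 × 10⁻ᴺ m.
Setting 55560 × 10⁻ᴺ ≤ 0.040 gives 10ᴺ ≥ 1.389e+06, i.e. N ≥ 6.14.
At 6 places the error can reach 0.0556 m, but 7 places keeps it to 0.00556 m.

7 decimal places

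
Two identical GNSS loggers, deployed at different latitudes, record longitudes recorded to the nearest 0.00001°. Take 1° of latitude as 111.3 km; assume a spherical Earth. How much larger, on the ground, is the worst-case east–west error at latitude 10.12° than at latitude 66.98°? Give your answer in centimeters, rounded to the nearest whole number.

33 centimeters

Rounding to 5 decimal places leaves the longitude within ±5e-06° of the true value.
At 10.12°: 5e-06° × 111300 × cos 10.12° = 5e-06 × 111300 × 0.9844 ≈ 0.54784 m.
At 66.98°: 5e-06° × 111300 × cos 66.98° = 5e-06 × 111300 × 0.3911 ≈ 0.21762 m.
So the lower-latitude error exceeds the higher by 0.54784 − 0.21762 = 0.33022 m.
That is 0.330221 m = 33.022 cm.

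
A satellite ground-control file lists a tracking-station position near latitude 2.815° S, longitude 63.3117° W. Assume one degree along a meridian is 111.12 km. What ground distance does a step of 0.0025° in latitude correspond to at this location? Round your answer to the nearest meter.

0.0025° × 111120 m/° = 277.8 m.

278 meters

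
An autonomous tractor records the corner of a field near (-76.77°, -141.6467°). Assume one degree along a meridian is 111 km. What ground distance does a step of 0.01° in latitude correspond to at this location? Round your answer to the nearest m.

Along a meridian 0.01° is 0.01 × 111000 = 1110 m.

1110 m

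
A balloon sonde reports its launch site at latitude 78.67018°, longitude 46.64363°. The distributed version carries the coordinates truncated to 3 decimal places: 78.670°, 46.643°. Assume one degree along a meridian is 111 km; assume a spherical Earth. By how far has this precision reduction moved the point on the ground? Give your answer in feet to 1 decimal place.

Δlat = 78.67018 − 78.670 = +0.00018°; Δlon = 46.64363 − 46.643 = +0.00063°.
North–south shift: 0.00018 × 111000 = 19.98 m.
East–west at this latitude: 0.00063° × 111000 × cos 78.67° ≈ 0.00063 × 21807 = 13.7384 m.
Combined displacement = (19.98² + 13.7384²)^½ ≈ 24.2476 m.
In feet: 24.2476 m ÷ 0.3048 ≈ 79.552 ft.

79.6 feet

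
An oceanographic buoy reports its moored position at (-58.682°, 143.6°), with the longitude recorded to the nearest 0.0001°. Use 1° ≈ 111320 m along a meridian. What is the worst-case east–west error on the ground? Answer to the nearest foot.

Rounding to 4 decimal places leaves the longitude within ±5e-05° of the true value.
One degree of longitude at 58.682° is 111320 × cos 58.682° ≈ 111320 × 0.5198 = 57862.7 m.
So at most 5e-05° × 57862.7 ≈ 2.89314 m east–west.
In feet: 2.89314 m ÷ 0.3048 ≈ 9.4919 ft.

9 feet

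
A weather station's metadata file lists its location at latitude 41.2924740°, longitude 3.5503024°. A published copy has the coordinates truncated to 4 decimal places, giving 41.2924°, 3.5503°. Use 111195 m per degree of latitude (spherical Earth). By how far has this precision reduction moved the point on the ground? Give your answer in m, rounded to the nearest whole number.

8 m

The latitude changed by +0.0000740° and the longitude by +0.0000024°.
N–S: 0.0000740° × 111195 m/° = 8.22843 m.
East–west at this latitude: 0.0000024° × 111195 × cos 41.2924° ≈ 0.0000024 × 83546.5 = 0.200512 m.
Distance: √(8.22843² + 0.200512²) ≈ 8.23087 m.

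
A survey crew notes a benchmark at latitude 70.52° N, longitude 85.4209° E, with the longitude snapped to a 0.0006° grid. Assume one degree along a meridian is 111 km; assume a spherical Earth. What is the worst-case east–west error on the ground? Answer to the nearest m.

11 m

With a 0.0006° grid the true value lies within half a step, ±0.0006°/2 = ±0.0003°, of the stored one.
One degree of longitude at 70.52° is 111000 × cos 70.52° ≈ 111000 × 0.3335 = 37016 m.
East–west error: 0.0003° × 37016 m/° ≈ 11.1048 m.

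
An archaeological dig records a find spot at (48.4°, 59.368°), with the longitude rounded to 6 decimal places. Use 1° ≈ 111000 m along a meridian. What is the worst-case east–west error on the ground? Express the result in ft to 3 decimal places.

Rounding to 6 decimal places leaves the longitude within ±5e-07° of the true value.
Parallels shrink by cos φ, so at 48.4° a degree of longitude is 111000 × 0.6639 ≈ 73695.8 m.
East–west error: 5e-07° × 73695.8 m/° ≈ 0.0368479 m.
Converting: 0.0368479 m × 3.2808 ft/m ≈ 0.12089 ft.

0.121 ft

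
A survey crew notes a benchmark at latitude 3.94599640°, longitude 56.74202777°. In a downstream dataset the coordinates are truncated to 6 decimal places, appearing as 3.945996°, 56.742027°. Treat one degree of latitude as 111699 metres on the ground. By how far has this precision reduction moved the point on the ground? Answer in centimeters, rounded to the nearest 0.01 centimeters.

9.67 centimeters

The latitude changed by +0.00000040° and the longitude by +0.00000077°.
N–S: 0.00000040° × 111699 m/° = 0.0446796 m.
East–west at this latitude: 0.00000077° × 111699 × cos 3.946° ≈ 0.00000077 × 111434 = 0.0858043 m.
Hypotenuse of the two orthogonal shifts: √(0.0446796² + 0.0858043²) = 0.0967401 m.
That is 0.0967401 m = 9.674 cm.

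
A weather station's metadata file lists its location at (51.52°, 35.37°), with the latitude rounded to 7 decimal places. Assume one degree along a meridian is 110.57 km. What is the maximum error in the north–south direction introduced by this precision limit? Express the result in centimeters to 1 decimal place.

0.6 centimeters

Rounding to 7 decimal places leaves the latitude within ±5e-08° of the true value.
So the N–S error is at most 5e-08 × 110570 = 0.0055285 m.
That is 0.0055285 m = 0.55285 cm.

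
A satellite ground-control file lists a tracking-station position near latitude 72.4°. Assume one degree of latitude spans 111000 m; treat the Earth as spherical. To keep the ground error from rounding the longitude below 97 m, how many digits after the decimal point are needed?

3 decimal places

At 72.4° one degree of longitude covers 111000 × cos 72.4° ≈ 111000 × 0.3024 ≈ 33563.1 m.
N decimal places → at most half a unit in the last place, 0.5 × 10⁻ᴺ° = 33563.1/2 × 10⁻ᴺ m.
Setting 16781.5 × 10⁻ᴺ ≤ 97 gives 10ᴺ ≥ 173, i.e. N ≥ 2.24.
So 3 decimal places suffice (16.8 m); 2 would allow up to 168 m.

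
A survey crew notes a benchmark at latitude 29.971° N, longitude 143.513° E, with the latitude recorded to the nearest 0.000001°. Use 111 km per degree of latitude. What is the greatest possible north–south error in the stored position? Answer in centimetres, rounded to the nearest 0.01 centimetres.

Rounding to 6 decimal places leaves the latitude within ±5e-07° of the true value.
North–south distance: 5e-07° × 111000 m/° = 0.0555 m.
That is 0.0555 m = 5.55 cm.

5.55 centimetres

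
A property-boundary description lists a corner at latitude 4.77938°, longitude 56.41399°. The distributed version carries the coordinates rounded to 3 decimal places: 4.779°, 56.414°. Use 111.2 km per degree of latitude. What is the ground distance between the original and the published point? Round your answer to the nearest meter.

42 meters

The latitude changed by +0.00038° and the longitude by -0.00001°.
North–south shift: 0.00038 × 111200 = 42.256 m.
East–west at this latitude: -0.00001° × 111200 × cos 4.779° ≈ -0.00001 × 110813 = -1.10813 m.
Hypotenuse of the two orthogonal shifts: √(42.256² + 1.10813²) = 42.2705 m.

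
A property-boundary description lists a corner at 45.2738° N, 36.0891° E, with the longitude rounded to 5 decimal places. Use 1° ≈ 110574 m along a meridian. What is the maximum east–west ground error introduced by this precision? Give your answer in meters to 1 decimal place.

0.4 meters

Rounding to 5 decimal places leaves the longitude within ±5e-06° of the true value.
One degree of longitude at 45.2738° is 110574 × cos 45.2738° ≈ 110574 × 0.7037 = 77813.1 m.
East–west error: 5e-06° × 77813.1 m/° ≈ 0.389065 m.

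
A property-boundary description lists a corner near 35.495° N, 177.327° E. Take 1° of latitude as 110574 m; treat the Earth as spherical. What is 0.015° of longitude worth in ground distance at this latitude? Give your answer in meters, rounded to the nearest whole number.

At 35.495° a degree of longitude is 110574 × cos 35.495° ≈ 90025.6 m, so 0.015° corresponds to 1350.38 m.

1350 meters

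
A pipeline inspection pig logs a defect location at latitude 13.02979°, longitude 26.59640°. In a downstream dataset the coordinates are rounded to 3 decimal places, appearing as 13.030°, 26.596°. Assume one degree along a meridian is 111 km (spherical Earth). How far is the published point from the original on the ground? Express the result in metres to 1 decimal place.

49.1 metres

Δlat = 13.02979 − 13.030 = -0.00021°; Δlon = 26.59640 − 26.596 = +0.00040°.
N–S: -0.00021° × 111000 m/° = -23.31 m.
E–W at 13.03°: 0.00040° × 111000 × cos 13.03° = 0.00040 × 111000 × 0.9743 ≈ 43.2568 m.
Combined displacement = (23.31² + 43.2568²)^½ ≈ 49.1376 m.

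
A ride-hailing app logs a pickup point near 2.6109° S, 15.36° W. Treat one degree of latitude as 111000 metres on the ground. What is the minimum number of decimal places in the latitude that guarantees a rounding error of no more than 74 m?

3

One degree of latitude covers 111000 m.
With N decimal places the half-ulp bound is 0.5·10⁻ᴺ°, or 0.5·10⁻ᴺ × 111000 m on the ground.
Need 0.5 × 111000 × 10⁻ᴺ ≤ 74 → 10⁻ᴺ ≤ 1.333e-03, so N ≥ 2.88.
N = 2 would give 555 m (too coarse); N = 3 gives 55.5 m ≤ 74 m.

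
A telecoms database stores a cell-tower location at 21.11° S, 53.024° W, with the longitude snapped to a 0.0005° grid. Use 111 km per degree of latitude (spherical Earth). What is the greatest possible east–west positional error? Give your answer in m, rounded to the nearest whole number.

26 m

With a 0.0005° grid the true value lies within half a step, ±0.0005°/2 = ±0.00025°, of the stored one.
Parallels shrink by cos φ, so at 21.11° a degree of longitude is 111000 × 0.9329 ≈ 103551 m.
So at most 0.00025° × 103551 ≈ 25.8877 m east–west.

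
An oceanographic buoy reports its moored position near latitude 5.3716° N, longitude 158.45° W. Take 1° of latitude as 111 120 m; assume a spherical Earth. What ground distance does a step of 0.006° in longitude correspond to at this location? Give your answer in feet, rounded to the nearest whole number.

2178 feet

0.006° of longitude at 5.3716° is 0.006 × 111120 × cos 5.3716° ≈ 0.006 × 110632 = 663.792 m.
In feet: 663.792 m ÷ 0.3048 ≈ 2177.8 ft.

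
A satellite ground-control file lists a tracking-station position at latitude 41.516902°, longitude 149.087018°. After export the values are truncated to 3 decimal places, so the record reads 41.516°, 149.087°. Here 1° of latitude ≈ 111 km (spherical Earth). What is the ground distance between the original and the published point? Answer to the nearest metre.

The latitude changed by +0.000902° and the longitude by +0.000018°.
North–south shift: 0.000902 × 111000 = 100.122 m.
East–west at this latitude: 0.000018° × 111000 × cos 41.516° ≈ 0.000018 × 83113.5 = 1.49604 m.
Hypotenuse of the two orthogonal shifts: √(100.122² + 1.49604²) = 100.133 m.

100 metres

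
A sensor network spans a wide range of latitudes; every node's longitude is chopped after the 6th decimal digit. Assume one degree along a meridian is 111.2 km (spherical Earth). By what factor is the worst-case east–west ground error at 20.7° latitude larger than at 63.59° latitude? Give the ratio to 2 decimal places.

Truncating at 6 decimal places can drop up to a full unit in the last place, so the longitude may be off by as much as 1e-06°.
Error at 20.7° = 1e-06° × 111200 × cos 20.7° ≈ 0.1112 × 0.9354 = 0.10402 m.
At 63.59°: 1e-06° × 111200 × cos 63.59° = 1e-06 × 111200 × 0.4448 ≈ 0.049461 m.
Ratio: 0.10402 / 0.049461 = cos 20.7° / cos 63.59° ≈ 2.1031.

2.10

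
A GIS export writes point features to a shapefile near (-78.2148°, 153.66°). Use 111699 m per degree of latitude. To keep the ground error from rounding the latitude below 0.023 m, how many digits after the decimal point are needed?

7

One degree of latitude covers 111699 m.
With N decimal places the half-ulp bound is 0.5·10⁻ᴺ°, or 0.5·10⁻ᴺ × 111699 m on the ground.
Need 0.5 × 111699 × 10⁻ᴺ ≤ 0.023 → 10⁻ᴺ ≤ 4.118e-07, so N ≥ 6.39.
N = 6 would give 0.0558 m (too coarse); N = 7 gives 0.00558 m ≤ 0.023 m.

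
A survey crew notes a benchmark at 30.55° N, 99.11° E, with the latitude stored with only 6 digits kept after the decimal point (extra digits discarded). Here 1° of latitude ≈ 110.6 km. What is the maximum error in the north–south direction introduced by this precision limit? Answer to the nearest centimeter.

Truncating at 6 decimal places can drop up to a full unit in the last place, so the latitude may be off by as much as 1e-06°.
So the N–S error is at most 1e-06 × 110600 = 0.1106 m.
That is 0.1106 m = 11.06 cm.

11 centimeters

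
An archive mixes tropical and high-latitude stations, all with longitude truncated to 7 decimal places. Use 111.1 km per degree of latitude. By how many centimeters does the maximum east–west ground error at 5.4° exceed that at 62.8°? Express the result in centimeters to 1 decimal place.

0.6 centimeters

Truncating at 7 decimal places can drop up to a full unit in the last place, so the longitude may be off by as much as 1e-07°.
At 5.4°: 1e-07° × 111100 × cos 5.4° = 1e-07 × 111100 × 0.9956 ≈ 0.011061 m.
At 62.8°: 1e-07° × 111100 × cos 62.8° = 1e-07 × 111100 × 0.4571 ≈ 0.0050784 m.
Difference: 0.011061 − 0.0050784 = 0.0059823 m.
That is 0.00598234 m = 0.59823 cm.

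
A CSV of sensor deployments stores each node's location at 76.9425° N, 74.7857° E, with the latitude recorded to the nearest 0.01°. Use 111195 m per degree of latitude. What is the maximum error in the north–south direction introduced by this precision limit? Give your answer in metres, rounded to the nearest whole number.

556 metres

Rounding to 2 decimal places leaves the latitude within ±0.005° of the true value.
North–south distance: 0.005° × 111195 m/° = 555.975 m.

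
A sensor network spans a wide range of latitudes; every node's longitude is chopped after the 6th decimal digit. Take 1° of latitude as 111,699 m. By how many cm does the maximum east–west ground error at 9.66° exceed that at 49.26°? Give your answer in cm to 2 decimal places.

3.72 cm

Truncating at 6 decimal places can drop up to a full unit in the last place, so the longitude may be off by as much as 1e-06°.
At 9.66°: 1e-06° × 111699 × cos 9.66° = 1e-06 × 111699 × 0.9858 ≈ 0.11012 m.
Error at 49.26° = 1e-06° × 111699 × cos 49.26° ≈ 0.1117 × 0.6526 = 0.072898 m.
Difference: 0.11012 − 0.072898 = 0.037217 m.
That is 0.0372174 m = 3.7217 cm.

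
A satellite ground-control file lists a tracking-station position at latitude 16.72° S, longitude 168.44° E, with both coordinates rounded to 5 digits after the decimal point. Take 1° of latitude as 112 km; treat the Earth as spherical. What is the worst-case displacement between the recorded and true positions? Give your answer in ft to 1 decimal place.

2.5 ft

Rounding to 5 decimal places leaves each coordinate within ±5e-06° of the true value.
North–south component: 5e-06° × 112000 = 0.56 m.
E–W at 16.72°: 5e-06° × 112000 × cos 16.72° = 5e-06 × 112000 × 0.9577 ≈ 0.536324 m.
Worst case both components are at the extreme and orthogonal: √(0.56² + 0.536324²) ≈ 0.775399 m.
In feet: 0.775399 m ÷ 0.3048 ≈ 2.544 ft.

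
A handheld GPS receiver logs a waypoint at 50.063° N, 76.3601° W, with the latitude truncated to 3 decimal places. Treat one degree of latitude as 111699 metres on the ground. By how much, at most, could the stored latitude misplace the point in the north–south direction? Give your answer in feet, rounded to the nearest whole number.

366 feet

Truncating at 3 decimal places can drop up to a full unit in the last place, so the latitude may be off by as much as 0.001°.
Along the meridian that is 0.001° × 111699 m/° = 111.699 m.
In feet: 111.699 m ÷ 0.3048 ≈ 366.47 ft.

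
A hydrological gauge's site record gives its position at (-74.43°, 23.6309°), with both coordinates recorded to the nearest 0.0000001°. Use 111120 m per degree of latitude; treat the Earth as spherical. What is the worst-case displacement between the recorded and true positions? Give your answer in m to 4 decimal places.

0.0058 m

Rounding to 7 decimal places leaves each coordinate within ±5e-08° of the true value.
Latitude error → 5e-08 × 111120 = 0.005556 m along the meridian.
East–west component at 74.43°: 5e-08° × 111120 × cos 74.43° ≈ 5e-08 × 29826.3 ≈ 0.00149132 m.
The two errors are perpendicular, so the maximum displacement is √(0.005556² + 0.00149132²) ≈ 0.00575267 m.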